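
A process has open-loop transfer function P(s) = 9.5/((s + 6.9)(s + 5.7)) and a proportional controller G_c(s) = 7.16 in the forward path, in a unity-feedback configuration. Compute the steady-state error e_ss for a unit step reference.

0.366

The loop is type 0. Static position error constant K_pos = G_c(0)·P(0) = 7.16·0.2415 = 1.729.
Steady-state error to a unit step: e_ss = 1/(1+K_pos) = 1/2.729 = 0.366.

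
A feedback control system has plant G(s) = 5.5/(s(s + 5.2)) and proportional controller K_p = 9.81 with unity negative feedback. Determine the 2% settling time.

T_s ≈ 1.54 s

Closed-loop characteristic equation: s² + 5.2s + 53.96 = 0, so ω_n = 7.345 rad/s and ζ = 5.2/(2·7.345) = 0.354.
2% settling time T_s ≈ 4/(ζω_n) = 4/2.6 = 1.54 s.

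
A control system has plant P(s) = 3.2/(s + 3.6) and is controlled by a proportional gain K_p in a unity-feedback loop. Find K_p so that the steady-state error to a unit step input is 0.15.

K_p = 6.38

Steady-state error for a unit step on this type-0 loop is 1/(1 + K_p·P(0)).
P(0) = 0.8889. Require 1/(1 + K_p·0.8889) = 0.15, so 1 + 0.8889·K_p = 6.667.
K_p = (6.667 − 1)/0.8889 = 6.38.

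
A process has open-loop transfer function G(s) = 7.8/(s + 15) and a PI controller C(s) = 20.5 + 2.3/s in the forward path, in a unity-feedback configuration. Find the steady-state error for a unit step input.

0

The open loop C(s)G(s) has a pole at the origin (type 1), so the static position error constant is infinite and e_ss = 1/(1+∞) = 0.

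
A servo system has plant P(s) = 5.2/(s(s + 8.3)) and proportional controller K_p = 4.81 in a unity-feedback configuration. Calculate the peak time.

Closed-loop characteristic equation: s² + 8.3s + 25.01 = 0, so ω_n = 5.001 rad/s and ζ = 8.3/(2·5.001) = 0.8298.
Damped frequency ω_d = ω_n√(1−ζ²) = 2.791 rad/s, so peak time T_p = π/ω_d = 1.13 s.

T_p = 1.13 s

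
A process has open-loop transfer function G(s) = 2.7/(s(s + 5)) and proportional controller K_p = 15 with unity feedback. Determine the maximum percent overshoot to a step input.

26.1%

Closed-loop characteristic equation: s² + 5s + 40.5 = 0, so ω_n = 6.364 rad/s and ζ = 5/(2·6.364) = 0.3928.
%OS = 100·exp(−πζ/√(1−ζ²)) = 100·exp(−π·0.3928/√0.8457) = 26.1%.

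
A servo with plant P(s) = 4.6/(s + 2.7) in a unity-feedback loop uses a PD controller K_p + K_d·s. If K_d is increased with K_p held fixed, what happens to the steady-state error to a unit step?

unchanged

At s = 0 the derivative term contributes nothing: C(0) = K_p regardless of K_d, so K_pos = K_p·P(0) and e_ss are unchanged.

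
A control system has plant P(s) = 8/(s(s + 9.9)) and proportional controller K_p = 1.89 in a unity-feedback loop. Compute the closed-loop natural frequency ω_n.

With unity feedback the closed-loop characteristic equation is s² + 9.9s + 1.89·8 = s² + 9.9s + 15.12 = 0.
Matching s² + 2ζω_n s + ω_n²: ω_n = √15.12 = 3.888 rad/s and 2ζω_n = 9.9, so ζ = 9.9/(2·3.888) = 1.27.

ω_n = 3.89 rad/s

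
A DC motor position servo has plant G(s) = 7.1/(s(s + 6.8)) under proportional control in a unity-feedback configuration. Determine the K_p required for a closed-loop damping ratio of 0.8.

Closed-loop characteristic equation: s² + 6.8s + K_p·7.1 = 0.
So ω_n = √(7.1K_p) and 2ζω_n = 6.8, giving ζ = 6.8/(2√(7.1K_p)).
Setting ζ = 0.8: √(7.1K_p) = 6.8/(2·0.8) = 4.25, so K_p = 18.06/7.1 = 2.54.

K_p = 2.54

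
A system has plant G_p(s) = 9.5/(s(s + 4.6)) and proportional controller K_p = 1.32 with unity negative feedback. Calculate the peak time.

From 1 + K_pG_p(s) = 0: s² + 4.6s + 12.54 = 0 ⇒ ω_n = 3.541, ζ = 0.6495.
Damped frequency ω_d = ω_n√(1−ζ²) = 2.693 rad/s, so peak time T_p = π/ω_d = 1.17 s.

T_p = 1.17 s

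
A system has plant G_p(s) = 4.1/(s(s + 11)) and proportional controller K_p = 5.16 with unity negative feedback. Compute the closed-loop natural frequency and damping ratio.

ω_n = 4.6 rad/s, ζ = 1.2

The closed-loop denominator is s(s+11) + 5.16·4.1 = s² + 11s + 21.16.
Matching s² + 2ζω_n s + ω_n²: ω_n = √21.16 = 4.6 rad/s and 2ζω_n = 11, so ζ = 11/(2·4.6) = 1.2.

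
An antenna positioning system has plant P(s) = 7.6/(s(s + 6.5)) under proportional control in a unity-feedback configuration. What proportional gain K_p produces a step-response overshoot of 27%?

K_p = 9.39

From %OS = 100·exp(−πζ/√(1−ζ²)) = 27%, ζ = −ln(0.27)/√(π²+ln²(0.27)) = 0.3847.
Characteristic equation s² + 6.5s + 7.6K_p = 0 gives ζ = 6.5/(2√(7.6K_p)).
Setting ζ = 0.3847: √(7.6K_p) = 6.5/(2·0.3847) = 8.448, so K_p = 71.37/7.6 = 9.39.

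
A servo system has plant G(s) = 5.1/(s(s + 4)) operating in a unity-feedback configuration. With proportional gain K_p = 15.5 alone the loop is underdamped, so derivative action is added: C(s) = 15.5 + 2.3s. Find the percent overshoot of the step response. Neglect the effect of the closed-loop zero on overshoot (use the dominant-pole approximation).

0.258%

Forward path: (15.5 + 2.3s)·5.1/(s(s+4)). The closed-loop characteristic equation is s² + (4 + 5.1·2.3)s + 5.1·15.5 = 0.
That is s² + 15.73s + 79.05 = 0, so ω_n = 8.891 rad/s and ζ = 15.73/(2·8.891) = 0.8846.
%OS = 100·exp(−πζ/√(1−ζ²)) = 0.258%.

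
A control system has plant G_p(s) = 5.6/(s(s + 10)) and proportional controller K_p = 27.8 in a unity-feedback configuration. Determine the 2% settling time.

From 1 + K_pG_p(s) = 0: s² + 10s + 155.7 = 0 ⇒ ω_n = 12.48, ζ = 0.4007.
2% settling time T_s ≈ 4/(ζω_n) = 4/5 = 0.8 s.

T_s ≈ 0.8 s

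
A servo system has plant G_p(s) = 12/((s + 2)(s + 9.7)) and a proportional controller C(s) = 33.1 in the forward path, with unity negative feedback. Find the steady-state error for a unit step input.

0.0466

The loop is type 0. Static position error constant K_pos = C(0)·G_p(0) = 33.1·0.6186 = 20.47.
Steady-state error to a unit step: e_ss = 1/(1+K_pos) = 1/21.47 = 0.0466.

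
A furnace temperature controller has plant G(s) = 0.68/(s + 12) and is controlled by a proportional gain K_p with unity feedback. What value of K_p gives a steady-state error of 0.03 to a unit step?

K_p = 571

Steady-state error for a unit step on this type-0 loop is 1/(1 + K_p·G(0)).
G(0) = 0.05667. Require 1/(1 + K_p·0.05667) = 0.03, so 1 + 0.05667·K_p = 33.33.
K_p = (33.33 − 1)/0.05667 = 571.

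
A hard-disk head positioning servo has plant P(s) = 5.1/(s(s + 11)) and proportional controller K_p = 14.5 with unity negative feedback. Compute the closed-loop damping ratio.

ζ = 0.64

The closed-loop denominator is s(s+11) + 14.5·5.1 = s² + 11s + 73.95.
Matching s² + 2ζω_n s + ω_n²: ω_n = √73.95 = 8.599 rad/s and 2ζω_n = 11, so ζ = 11/(2·8.599) = 0.64.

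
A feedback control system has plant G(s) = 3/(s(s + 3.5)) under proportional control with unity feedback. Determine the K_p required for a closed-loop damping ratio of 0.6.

K_p = 2.84

Closed-loop characteristic equation: s² + 3.5s + K_p·3 = 0.
So ω_n = √(3K_p) and 2ζω_n = 3.5, giving ζ = 3.5/(2√(3K_p)).
Setting ζ = 0.6: √(3K_p) = 3.5/(2·0.6) = 2.917, so K_p = 8.507/3 = 2.84.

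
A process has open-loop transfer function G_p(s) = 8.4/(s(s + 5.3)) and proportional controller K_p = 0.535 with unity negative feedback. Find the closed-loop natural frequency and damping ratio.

ω_n = 2.12 rad/s, ζ = 1.25

The closed-loop denominator is s(s+5.3) + 0.535·8.4 = s² + 5.3s + 4.494.
Matching s² + 2ζω_n s + ω_n²: ω_n = √4.494 = 2.12 rad/s and 2ζω_n = 5.3, so ζ = 5.3/(2·2.12) = 1.25.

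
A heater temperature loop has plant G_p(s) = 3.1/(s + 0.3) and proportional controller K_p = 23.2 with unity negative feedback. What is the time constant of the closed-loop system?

τ = 0.0138 s

Closed-loop transfer function: T(s) = K_p·G_p(s)/(1 + K_p·G_p(s)) = 71.92/(s + 0.3 + 71.92) = 71.92/(s + 72.22).
Time constant τ = 1/72.22 = 0.0138 s.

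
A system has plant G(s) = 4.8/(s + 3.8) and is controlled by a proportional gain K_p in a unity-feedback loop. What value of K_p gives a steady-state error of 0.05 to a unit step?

K_p = 15

For a type-0 loop with proportional control, e_ss = 1/(1 + K_p·G(0)).
G(0) = 1.263. Require 1/(1 + K_p·1.263) = 0.05, so 1 + 1.263·K_p = 20.
K_p = (20 − 1)/1.263 = 15.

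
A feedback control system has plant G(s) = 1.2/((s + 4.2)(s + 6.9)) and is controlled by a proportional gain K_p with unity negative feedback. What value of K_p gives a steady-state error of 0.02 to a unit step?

For a type-0 loop with proportional control, e_ss = 1/(1 + K_p·G(0)).
G(0) = 0.04141. Require 1/(1 + K_p·0.04141) = 0.02, so 1 + 0.04141·K_p = 50.
K_p = (50 − 1)/0.04141 = 1180.

K_p = 1180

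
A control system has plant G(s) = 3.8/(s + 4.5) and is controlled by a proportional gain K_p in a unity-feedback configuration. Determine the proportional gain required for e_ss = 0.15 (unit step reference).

The loop is type 0, so e_ss(step) = 1/(1 + K_pos) with K_pos = K_p·G(0).
G(0) = 0.8444. Require 1/(1 + K_p·0.8444) = 0.15, so 1 + 0.8444·K_p = 6.667.
K_p = (6.667 − 1)/0.8444 = 6.71.

K_p = 6.71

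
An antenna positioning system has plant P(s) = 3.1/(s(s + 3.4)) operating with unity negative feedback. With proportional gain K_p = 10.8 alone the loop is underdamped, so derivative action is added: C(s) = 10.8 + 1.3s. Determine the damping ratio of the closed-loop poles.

Forward path: (10.8 + 1.3s)·3.1/(s(s+3.4)). The closed-loop characteristic equation is s² + (3.4 + 3.1·1.3)s + 3.1·10.8 = 0.
That is s² + 7.43s + 33.48 = 0, so ω_n = 5.786 rad/s and ζ = 7.43/(2·5.786) = 0.642.

ζ = 0.642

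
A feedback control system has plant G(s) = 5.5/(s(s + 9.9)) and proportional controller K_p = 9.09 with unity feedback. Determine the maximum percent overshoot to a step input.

4.6%

Closed-loop characteristic equation: s² + 9.9s + 49.99 = 0, so ω_n = 7.071 rad/s and ζ = 9.9/(2·7.071) = 0.7001.
%OS = 100·exp(−πζ/√(1−ζ²)) = 100·exp(−π·0.7001/√0.5099) = 4.6%.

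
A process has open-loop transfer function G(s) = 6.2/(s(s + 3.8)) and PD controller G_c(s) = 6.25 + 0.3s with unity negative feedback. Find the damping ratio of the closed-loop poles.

Forward path: (6.25 + 0.3s)·6.2/(s(s+3.8)). The closed-loop characteristic equation is s² + (3.8 + 6.2·0.3)s + 6.2·6.25 = 0.
That is s² + 5.66s + 38.75 = 0, so ω_n = 6.225 rad/s and ζ = 5.66/(2·6.225) = 0.4546.

ζ = 0.455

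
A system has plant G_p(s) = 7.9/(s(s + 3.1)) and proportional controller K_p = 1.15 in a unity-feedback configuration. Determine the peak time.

Closed-loop characteristic equation: s² + 3.1s + 9.085 = 0, so ω_n = 3.014 rad/s and ζ = 3.1/(2·3.014) = 0.5142.
Damped frequency ω_d = ω_n√(1−ζ²) = 2.585 rad/s, so peak time T_p = π/ω_d = 1.22 s.

T_p = 1.22 s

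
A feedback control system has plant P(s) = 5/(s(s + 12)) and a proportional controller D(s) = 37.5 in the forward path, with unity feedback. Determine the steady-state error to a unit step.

The open loop D(s)P(s) has a pole at the origin (type 1), so the static position error constant is infinite and e_ss = 1/(1+∞) = 0.

0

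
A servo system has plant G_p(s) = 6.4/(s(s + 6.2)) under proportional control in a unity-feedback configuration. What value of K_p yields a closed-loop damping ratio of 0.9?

K_p = 1.85

Closed-loop characteristic equation: s² + 6.2s + K_p·6.4 = 0.
So ω_n = √(6.4K_p) and 2ζω_n = 6.2, giving ζ = 6.2/(2√(6.4K_p)).
Setting ζ = 0.9: √(6.4K_p) = 6.2/(2·0.9) = 3.444, so K_p = 11.86/6.4 = 1.85.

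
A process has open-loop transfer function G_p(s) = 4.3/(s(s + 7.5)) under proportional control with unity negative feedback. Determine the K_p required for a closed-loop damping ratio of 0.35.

K_p = 26.7

Closed-loop characteristic equation: s² + 7.5s + K_p·4.3 = 0.
So ω_n = √(4.3K_p) and 2ζω_n = 7.5, giving ζ = 7.5/(2√(4.3K_p)).
Setting ζ = 0.35: √(4.3K_p) = 7.5/(2·0.35) = 10.71, so K_p = 114.8/4.3 = 26.7.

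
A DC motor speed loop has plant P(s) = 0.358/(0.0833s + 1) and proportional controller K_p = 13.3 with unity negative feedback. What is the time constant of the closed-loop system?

τ = 0.0145 s

Closed loop: T(s) = K_p·P/(1+K_p·P) = 4.761/(0.0833s + 1 + 4.761), with pole at s = −(1 + 4.761)/0.0833 = −69.16.
Closed-loop time constant τ = 1/69.16 = 0.0145 s.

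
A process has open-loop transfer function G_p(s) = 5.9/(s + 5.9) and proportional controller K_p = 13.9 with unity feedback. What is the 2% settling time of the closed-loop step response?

Closed-loop transfer function: T(s) = K_p·G_p(s)/(1 + K_p·G_p(s)) = 82.01/(s + 5.9 + 82.01) = 82.01/(s + 87.91).
Time constant τ = 1/87.91 = 0.01138 s, so the 2% settling time is about 4τ = 0.0455 s.

T_s ≈ 0.0455 s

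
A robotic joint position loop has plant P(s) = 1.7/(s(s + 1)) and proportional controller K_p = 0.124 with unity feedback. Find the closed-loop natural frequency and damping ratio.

ω_n = 0.459 rad/s, ζ = 1.09

The closed-loop denominator is s(s+1) + 0.124·1.7 = s² + 1s + 0.2108.
So ω_n² = 0.2108 ⇒ ω_n = 0.4591 rad/s, and ζ = 1/(2ω_n) = 1.09.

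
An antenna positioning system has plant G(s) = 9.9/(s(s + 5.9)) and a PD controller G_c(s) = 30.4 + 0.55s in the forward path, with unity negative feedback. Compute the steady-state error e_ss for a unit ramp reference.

0.0196

The loop has one pole at the origin (type 1). Velocity error constant K_v = lim_{s→0} s·G_c(s)G(s) = 30.4·9.9/5.9 = 51.01.
Steady-state error to a unit ramp: e_ss = 1/K_v = 0.0196.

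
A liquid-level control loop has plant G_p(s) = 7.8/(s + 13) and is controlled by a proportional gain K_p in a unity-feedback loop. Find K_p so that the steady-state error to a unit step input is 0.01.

Steady-state error for a unit step on this type-0 loop is 1/(1 + K_p·G_p(0)).
G_p(0) = 0.6. Require 1/(1 + K_p·0.6) = 0.01, so 1 + 0.6·K_p = 100.
K_p = (100 − 1)/0.6 = 165.

K_p = 165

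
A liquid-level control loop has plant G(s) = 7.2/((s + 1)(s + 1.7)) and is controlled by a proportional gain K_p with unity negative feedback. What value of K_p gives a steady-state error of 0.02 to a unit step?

K_p = 11.6

Steady-state error for a unit step on this type-0 loop is 1/(1 + K_p·G(0)).
G(0) = 4.235. Require 1/(1 + K_p·4.235) = 0.02, so 1 + 4.235·K_p = 50.
K_p = (50 − 1)/4.235 = 11.6.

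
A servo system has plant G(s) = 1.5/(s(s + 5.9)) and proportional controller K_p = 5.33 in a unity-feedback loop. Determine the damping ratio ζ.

The closed-loop denominator is s(s+5.9) + 5.33·1.5 = s² + 5.9s + 7.995.
So ω_n² = 7.995 ⇒ ω_n = 2.828 rad/s, and ζ = 5.9/(2ω_n) = 1.04.

ζ = 1.04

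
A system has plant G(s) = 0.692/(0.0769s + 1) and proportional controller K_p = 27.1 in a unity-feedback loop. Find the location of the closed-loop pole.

Closed loop: T(s) = K_p·G/(1+K_p·G) = 18.75/(0.0769s + 1 + 18.75), with pole at s = −(1 + 18.75)/0.0769 = −256.9.

s = -256.9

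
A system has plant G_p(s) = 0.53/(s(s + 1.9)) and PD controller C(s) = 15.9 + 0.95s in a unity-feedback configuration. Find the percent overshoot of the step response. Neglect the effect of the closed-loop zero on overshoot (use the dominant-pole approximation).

Forward path: (15.9 + 0.95s)·0.53/(s(s+1.9)). The closed-loop characteristic equation is s² + (1.9 + 0.53·0.95)s + 0.53·15.9 = 0.
That is s² + 2.403s + 8.427 = 0, so ω_n = 2.903 rad/s and ζ = 2.403/(2·2.903) = 0.414.
%OS = 100·exp(−πζ/√(1−ζ²)) = 24%.

24%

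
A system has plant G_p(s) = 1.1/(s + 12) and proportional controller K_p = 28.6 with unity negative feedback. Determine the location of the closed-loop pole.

s = -43.46

Closed-loop transfer function: T(s) = K_p·G_p(s)/(1 + K_p·G_p(s)) = 31.46/(s + 12 + 31.46) = 31.46/(s + 43.46).
The closed-loop pole is at s = −43.46.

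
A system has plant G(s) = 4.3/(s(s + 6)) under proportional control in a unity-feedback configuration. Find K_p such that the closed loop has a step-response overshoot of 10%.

K_p = 5.99

From %OS = 100·exp(−πζ/√(1−ζ²)) = 10%, ζ = −ln(0.1)/√(π²+ln²(0.1)) = 0.5912.
Characteristic equation s² + 6s + 4.3K_p = 0 gives ζ = 6/(2√(4.3K_p)).
Setting ζ = 0.5912: √(4.3K_p) = 6/(2·0.5912) = 5.075, so K_p = 25.75/4.3 = 5.99.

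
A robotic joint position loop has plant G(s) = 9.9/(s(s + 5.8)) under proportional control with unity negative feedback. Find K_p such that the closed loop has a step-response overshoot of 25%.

K_p = 5.21

From %OS = 100·exp(−πζ/√(1−ζ²)) = 25%, ζ = −ln(0.25)/√(π²+ln²(0.25)) = 0.4037.
Characteristic equation s² + 5.8s + 9.9K_p = 0 gives ζ = 5.8/(2√(9.9K_p)).
Setting ζ = 0.4037: √(9.9K_p) = 5.8/(2·0.4037) = 7.183, so K_p = 51.6/9.9 = 5.21.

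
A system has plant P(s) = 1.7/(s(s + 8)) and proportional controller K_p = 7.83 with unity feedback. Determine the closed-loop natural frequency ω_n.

ω_n = 3.65 rad/s

The closed-loop denominator is s(s+8) + 7.83·1.7 = s² + 8s + 13.31.
So ω_n² = 13.31 ⇒ ω_n = 3.648 rad/s, and ζ = 8/(2ω_n) = 1.1.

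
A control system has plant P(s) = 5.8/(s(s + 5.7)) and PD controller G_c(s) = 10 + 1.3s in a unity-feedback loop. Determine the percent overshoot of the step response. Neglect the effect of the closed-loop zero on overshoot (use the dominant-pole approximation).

0.399%

Forward path: (10 + 1.3s)·5.8/(s(s+5.7)). The closed-loop characteristic equation is s² + (5.7 + 5.8·1.3)s + 5.8·10 = 0.
That is s² + 13.24s + 58 = 0, so ω_n = 7.616 rad/s and ζ = 13.24/(2·7.616) = 0.8692.
%OS = 100·exp(−πζ/√(1−ζ²)) = 0.399%.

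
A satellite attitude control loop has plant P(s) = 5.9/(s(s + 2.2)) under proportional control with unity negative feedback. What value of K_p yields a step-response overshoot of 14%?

From %OS = 100·exp(−πζ/√(1−ζ²)) = 14%, ζ = −ln(0.14)/√(π²+ln²(0.14)) = 0.5305.
Characteristic equation s² + 2.2s + 5.9K_p = 0 gives ζ = 2.2/(2√(5.9K_p)).
Setting ζ = 0.5305: √(5.9K_p) = 2.2/(2·0.5305) = 2.073, so K_p = 4.299/5.9 = 0.729.

K_p = 0.729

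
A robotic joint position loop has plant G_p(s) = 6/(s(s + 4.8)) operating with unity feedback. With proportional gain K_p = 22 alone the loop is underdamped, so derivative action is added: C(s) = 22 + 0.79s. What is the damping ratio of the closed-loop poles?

Forward path: (22 + 0.79s)·6/(s(s+4.8)). The closed-loop characteristic equation is s² + (4.8 + 6·0.79)s + 6·22 = 0.
That is s² + 9.54s + 132 = 0, so ω_n = 11.49 rad/s and ζ = 9.54/(2·11.49) = 0.4152.

ζ = 0.415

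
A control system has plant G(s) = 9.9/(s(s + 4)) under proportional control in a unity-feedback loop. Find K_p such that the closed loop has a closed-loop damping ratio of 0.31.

Closed-loop characteristic equation: s² + 4s + K_p·9.9 = 0.
So ω_n = √(9.9K_p) and 2ζω_n = 4, giving ζ = 4/(2√(9.9K_p)).
Setting ζ = 0.31: √(9.9K_p) = 4/(2·0.31) = 6.452, so K_p = 41.62/9.9 = 4.2.

K_p = 4.2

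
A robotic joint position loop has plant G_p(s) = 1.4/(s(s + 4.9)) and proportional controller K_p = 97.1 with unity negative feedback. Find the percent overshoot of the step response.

The closed-loop denominator s² + 4.9s + 135.9 gives ω_n = √135.9 = 11.66 and ζ = 4.9/(2ω_n) = 0.2101.
%OS = 100·exp(−πζ/√(1−ζ²)) = 100·exp(−π·0.2101/√0.9558) = 50.9%.

50.9%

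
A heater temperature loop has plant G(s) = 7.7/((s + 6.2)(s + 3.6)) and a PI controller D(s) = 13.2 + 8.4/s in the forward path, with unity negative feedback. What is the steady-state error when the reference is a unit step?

The open loop D(s)G(s) has a pole at the origin (type 1), so the static position error constant is infinite and e_ss = 1/(1+∞) = 0.

0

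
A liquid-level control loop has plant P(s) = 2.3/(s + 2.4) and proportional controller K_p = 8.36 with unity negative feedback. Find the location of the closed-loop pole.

s = -21.63

Closed-loop transfer function: T(s) = K_p·P(s)/(1 + K_p·P(s)) = 19.23/(s + 2.4 + 19.23) = 19.23/(s + 21.63).
The closed-loop pole is at s = −21.63.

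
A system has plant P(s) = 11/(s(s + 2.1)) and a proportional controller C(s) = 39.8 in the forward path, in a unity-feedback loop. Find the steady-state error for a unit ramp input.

The loop has one pole at the origin (type 1). Velocity error constant K_v = lim_{s→0} s·C(s)P(s) = 39.8·11/2.1 = 208.5.
Steady-state error to a unit ramp: e_ss = 1/K_v = 0.0048.

0.0048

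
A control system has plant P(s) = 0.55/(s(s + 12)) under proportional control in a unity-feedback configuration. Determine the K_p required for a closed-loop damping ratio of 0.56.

K_p = 209

Closed-loop characteristic equation: s² + 12s + K_p·0.55 = 0.
So ω_n = √(0.55K_p) and 2ζω_n = 12, giving ζ = 12/(2√(0.55K_p)).
Setting ζ = 0.56: √(0.55K_p) = 12/(2·0.56) = 10.71, so K_p = 114.8/0.55 = 209.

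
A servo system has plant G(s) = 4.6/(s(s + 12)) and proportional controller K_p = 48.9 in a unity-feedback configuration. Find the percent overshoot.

25.4%

Closed-loop characteristic equation: s² + 12s + 224.9 = 0, so ω_n = 15 rad/s and ζ = 12/(2·15) = 0.4001.
%OS = 100·exp(−πζ/√(1−ζ²)) = 100·exp(−π·0.4001/√0.84) = 25.4%.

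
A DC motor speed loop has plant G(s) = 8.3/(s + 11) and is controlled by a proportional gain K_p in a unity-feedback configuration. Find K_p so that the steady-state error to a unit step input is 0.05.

K_p = 25.2

Steady-state error for a unit step on this type-0 loop is 1/(1 + K_p·G(0)).
G(0) = 0.7545. Require 1/(1 + K_p·0.7545) = 0.05, so 1 + 0.7545·K_p = 20.
K_p = (20 − 1)/0.7545 = 25.2.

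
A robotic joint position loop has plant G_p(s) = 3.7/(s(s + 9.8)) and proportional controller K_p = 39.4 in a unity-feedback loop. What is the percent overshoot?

From 1 + K_pG_p(s) = 0: s² + 9.8s + 145.8 = 0 ⇒ ω_n = 12.07, ζ = 0.4058.
%OS = 100·exp(−πζ/√(1−ζ²)) = 100·exp(−π·0.4058/√0.8353) = 24.8%.

24.8%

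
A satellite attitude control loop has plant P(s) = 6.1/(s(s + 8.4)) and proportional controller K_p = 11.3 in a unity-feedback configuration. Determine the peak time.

T_p = 0.439 s

From 1 + K_pP(s) = 0: s² + 8.4s + 68.93 = 0 ⇒ ω_n = 8.302, ζ = 0.5059.
Damped frequency ω_d = ω_n√(1−ζ²) = 7.162 rad/s, so peak time T_p = π/ω_d = 0.439 s.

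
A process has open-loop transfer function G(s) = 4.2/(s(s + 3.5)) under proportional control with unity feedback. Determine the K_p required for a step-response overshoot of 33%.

K_p = 6.58

From %OS = 100·exp(−πζ/√(1−ζ²)) = 33%, ζ = −ln(0.33)/√(π²+ln²(0.33)) = 0.3328.
Characteristic equation s² + 3.5s + 4.2K_p = 0 gives ζ = 3.5/(2√(4.2K_p)).
Setting ζ = 0.3328: √(4.2K_p) = 3.5/(2·0.3328) = 5.259, so K_p = 27.65/4.2 = 6.58.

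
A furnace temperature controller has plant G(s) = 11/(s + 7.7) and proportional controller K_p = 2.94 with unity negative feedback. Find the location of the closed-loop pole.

s = -40.04

Closed-loop transfer function: T(s) = K_p·G(s)/(1 + K_p·G(s)) = 32.34/(s + 7.7 + 32.34) = 32.34/(s + 40.04).
The closed-loop pole is at s = −40.04.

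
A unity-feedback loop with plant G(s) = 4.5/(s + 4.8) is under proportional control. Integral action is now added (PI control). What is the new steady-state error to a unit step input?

0

Adding integral action puts a pole at s = 0 in the forward path, raising the system type to 1; a type-1 loop has zero steady-state error to a step.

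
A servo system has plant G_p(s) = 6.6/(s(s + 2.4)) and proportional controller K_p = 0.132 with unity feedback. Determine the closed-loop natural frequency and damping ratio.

With unity feedback the closed-loop characteristic equation is s² + 2.4s + 0.132·6.6 = s² + 2.4s + 0.8712 = 0.
So ω_n² = 0.8712 ⇒ ω_n = 0.9334 rad/s, and ζ = 2.4/(2ω_n) = 1.29.

ω_n = 0.933 rad/s, ζ = 1.29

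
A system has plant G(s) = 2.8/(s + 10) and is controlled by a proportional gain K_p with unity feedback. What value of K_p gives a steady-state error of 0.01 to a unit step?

For a type-0 loop with proportional control, e_ss = 1/(1 + K_p·G(0)).
G(0) = 0.28. Require 1/(1 + K_p·0.28) = 0.01, so 1 + 0.28·K_p = 100.
K_p = (100 − 1)/0.28 = 354.

K_p = 354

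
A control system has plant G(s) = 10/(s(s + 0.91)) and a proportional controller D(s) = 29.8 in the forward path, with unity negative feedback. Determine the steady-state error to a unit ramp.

0.00305

The loop has one pole at the origin (type 1). Velocity error constant K_v = lim_{s→0} s·D(s)G(s) = 29.8·10/0.91 = 327.5.
Steady-state error to a unit ramp: e_ss = 1/K_v = 0.00305.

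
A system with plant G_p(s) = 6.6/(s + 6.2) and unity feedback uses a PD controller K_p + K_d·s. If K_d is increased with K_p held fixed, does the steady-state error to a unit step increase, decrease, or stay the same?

K_d affects only the transient (the s-coefficient); the DC loop gain, and hence e_ss, depends only on K_p.

unchanged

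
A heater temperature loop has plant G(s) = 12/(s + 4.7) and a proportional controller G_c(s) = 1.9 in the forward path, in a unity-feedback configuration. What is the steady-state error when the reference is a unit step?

0.171

The loop is type 0. Static position error constant K_pos = G_c(0)·G(0) = 1.9·2.553 = 4.851.
Steady-state error to a unit step: e_ss = 1/(1+K_pos) = 1/5.851 = 0.171.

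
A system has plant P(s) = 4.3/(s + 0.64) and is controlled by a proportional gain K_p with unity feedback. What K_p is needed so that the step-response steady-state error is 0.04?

The loop is type 0, so e_ss(step) = 1/(1 + K_pos) with K_pos = K_p·P(0).
P(0) = 6.719. Require 1/(1 + K_p·6.719) = 0.04, so 1 + 6.719·K_p = 25.
K_p = (25 − 1)/6.719 = 3.57.

K_p = 3.57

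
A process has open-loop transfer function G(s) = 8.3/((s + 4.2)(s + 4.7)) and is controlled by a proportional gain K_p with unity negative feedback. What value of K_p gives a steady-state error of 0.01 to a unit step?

The loop is type 0, so e_ss(step) = 1/(1 + K_pos) with K_pos = K_p·G(0).
G(0) = 0.4205. Require 1/(1 + K_p·0.4205) = 0.01, so 1 + 0.4205·K_p = 100.
K_p = (100 − 1)/0.4205 = 235.

K_p = 235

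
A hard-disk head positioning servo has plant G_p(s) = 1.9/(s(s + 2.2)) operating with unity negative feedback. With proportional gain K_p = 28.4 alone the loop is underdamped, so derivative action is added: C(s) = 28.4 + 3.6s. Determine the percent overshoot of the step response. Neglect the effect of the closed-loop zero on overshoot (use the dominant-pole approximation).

Forward path: (28.4 + 3.6s)·1.9/(s(s+2.2)). The closed-loop characteristic equation is s² + (2.2 + 1.9·3.6)s + 1.9·28.4 = 0.
That is s² + 9.04s + 53.96 = 0, so ω_n = 7.346 rad/s and ζ = 9.04/(2·7.346) = 0.6153.
%OS = 100·exp(−πζ/√(1−ζ²)) = 8.61%.

8.61%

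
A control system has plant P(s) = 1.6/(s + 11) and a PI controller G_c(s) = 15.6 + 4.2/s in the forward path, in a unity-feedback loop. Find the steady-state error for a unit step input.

0

The open loop G_c(s)P(s) has a pole at the origin (type 1), so the static position error constant is infinite and e_ss = 1/(1+∞) = 0.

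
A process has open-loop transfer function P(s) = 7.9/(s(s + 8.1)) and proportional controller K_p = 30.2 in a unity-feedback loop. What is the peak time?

T_p = 0.211 s

Closed-loop characteristic equation: s² + 8.1s + 238.6 = 0, so ω_n = 15.45 rad/s and ζ = 8.1/(2·15.45) = 0.2622.
Damped frequency ω_d = ω_n√(1−ζ²) = 14.91 rad/s, so peak time T_p = π/ω_d = 0.211 s.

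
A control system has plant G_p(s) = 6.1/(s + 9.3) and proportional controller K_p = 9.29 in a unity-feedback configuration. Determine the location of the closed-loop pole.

s = -65.97

Closed-loop transfer function: T(s) = K_p·G_p(s)/(1 + K_p·G_p(s)) = 56.67/(s + 9.3 + 56.67) = 56.67/(s + 65.97).
The closed-loop pole is at s = −65.97.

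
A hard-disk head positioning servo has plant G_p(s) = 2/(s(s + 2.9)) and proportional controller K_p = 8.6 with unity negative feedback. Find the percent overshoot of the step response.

Closed-loop characteristic equation: s² + 2.9s + 17.2 = 0, so ω_n = 4.147 rad/s and ζ = 2.9/(2·4.147) = 0.3496.
%OS = 100·exp(−πζ/√(1−ζ²)) = 100·exp(−π·0.3496/√0.8778) = 31%.

31%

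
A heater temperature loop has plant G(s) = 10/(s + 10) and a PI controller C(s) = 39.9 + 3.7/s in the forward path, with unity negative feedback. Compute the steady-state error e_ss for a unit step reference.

0

The open loop C(s)G(s) has a pole at the origin (type 1), so the static position error constant is infinite and e_ss = 1/(1+∞) = 0.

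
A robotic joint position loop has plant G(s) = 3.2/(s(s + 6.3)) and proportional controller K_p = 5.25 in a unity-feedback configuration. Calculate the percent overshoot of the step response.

2.3%

Closed-loop characteristic equation: s² + 6.3s + 16.8 = 0, so ω_n = 4.099 rad/s and ζ = 6.3/(2·4.099) = 0.7685.
%OS = 100·exp(−πζ/√(1−ζ²)) = 100·exp(−π·0.7685/√0.4094) = 2.3%.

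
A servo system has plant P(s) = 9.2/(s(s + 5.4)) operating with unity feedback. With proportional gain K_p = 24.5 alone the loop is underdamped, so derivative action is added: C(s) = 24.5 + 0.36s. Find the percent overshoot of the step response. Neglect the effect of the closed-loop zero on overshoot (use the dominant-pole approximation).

38.6%

Forward path: (24.5 + 0.36s)·9.2/(s(s+5.4)). The closed-loop characteristic equation is s² + (5.4 + 9.2·0.36)s + 9.2·24.5 = 0.
That is s² + 8.712s + 225.4 = 0, so ω_n = 15.01 rad/s and ζ = 8.712/(2·15.01) = 0.2901.
%OS = 100·exp(−πζ/√(1−ζ²)) = 38.6%.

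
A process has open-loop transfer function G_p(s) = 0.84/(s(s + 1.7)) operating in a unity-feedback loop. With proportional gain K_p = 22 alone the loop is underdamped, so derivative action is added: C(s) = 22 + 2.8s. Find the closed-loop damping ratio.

Forward path: (22 + 2.8s)·0.84/(s(s+1.7)). The closed-loop characteristic equation is s² + (1.7 + 0.84·2.8)s + 0.84·22 = 0.
That is s² + 4.052s + 18.48 = 0, so ω_n = 4.299 rad/s and ζ = 4.052/(2·4.299) = 0.4713.

ζ = 0.471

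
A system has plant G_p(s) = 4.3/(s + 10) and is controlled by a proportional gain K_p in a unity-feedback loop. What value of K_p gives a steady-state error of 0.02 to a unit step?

For a type-0 loop with proportional control, e_ss = 1/(1 + K_p·G_p(0)).
G_p(0) = 0.43. Require 1/(1 + K_p·0.43) = 0.02, so 1 + 0.43·K_p = 50.
K_p = (50 − 1)/0.43 = 114.

K_p = 114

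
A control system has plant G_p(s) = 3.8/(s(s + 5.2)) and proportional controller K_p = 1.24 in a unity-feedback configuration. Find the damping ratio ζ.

ζ = 1.2

1 + K_p·G_p(s) = 0 gives s² + 5.2s + 4.712 = 0.
So ω_n² = 4.712 ⇒ ω_n = 2.171 rad/s, and ζ = 5.2/(2ω_n) = 1.2.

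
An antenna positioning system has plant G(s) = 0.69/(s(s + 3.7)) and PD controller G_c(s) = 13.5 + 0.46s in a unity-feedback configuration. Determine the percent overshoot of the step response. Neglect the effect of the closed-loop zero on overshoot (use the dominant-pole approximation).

Forward path: (13.5 + 0.46s)·0.69/(s(s+3.7)). The closed-loop characteristic equation is s² + (3.7 + 0.69·0.46)s + 0.69·13.5 = 0.
That is s² + 4.017s + 9.315 = 0, so ω_n = 3.052 rad/s and ζ = 4.017/(2·3.052) = 0.6581.
%OS = 100·exp(−πζ/√(1−ζ²)) = 6.42%.

6.42%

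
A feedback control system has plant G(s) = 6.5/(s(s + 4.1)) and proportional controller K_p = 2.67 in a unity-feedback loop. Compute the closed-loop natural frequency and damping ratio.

With unity feedback the closed-loop characteristic equation is s² + 4.1s + 2.67·6.5 = s² + 4.1s + 17.36 = 0.
So ω_n² = 17.36 ⇒ ω_n = 4.166 rad/s, and ζ = 4.1/(2ω_n) = 0.492.

ω_n = 4.17 rad/s, ζ = 0.492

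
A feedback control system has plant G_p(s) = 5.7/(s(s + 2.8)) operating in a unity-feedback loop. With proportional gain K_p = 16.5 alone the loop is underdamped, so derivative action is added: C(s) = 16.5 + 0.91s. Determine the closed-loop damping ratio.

ζ = 0.412

Forward path: (16.5 + 0.91s)·5.7/(s(s+2.8)). The closed-loop characteristic equation is s² + (2.8 + 5.7·0.91)s + 5.7·16.5 = 0.
That is s² + 7.987s + 94.05 = 0, so ω_n = 9.698 rad/s and ζ = 7.987/(2·9.698) = 0.4118.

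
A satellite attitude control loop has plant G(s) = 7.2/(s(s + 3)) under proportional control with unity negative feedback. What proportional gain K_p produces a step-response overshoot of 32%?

From %OS = 100·exp(−πζ/√(1−ζ²)) = 32%, ζ = −ln(0.32)/√(π²+ln²(0.32)) = 0.341.
Characteristic equation s² + 3s + 7.2K_p = 0 gives ζ = 3/(2√(7.2K_p)).
Setting ζ = 0.341: √(7.2K_p) = 3/(2·0.341) = 4.399, so K_p = 19.35/7.2 = 2.69.

K_p = 2.69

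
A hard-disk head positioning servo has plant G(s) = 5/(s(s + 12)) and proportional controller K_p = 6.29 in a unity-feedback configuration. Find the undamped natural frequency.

ω_n = 5.61 rad/s

1 + K_p·G(s) = 0 gives s² + 12s + 31.45 = 0.
Matching s² + 2ζω_n s + ω_n²: ω_n = √31.45 = 5.608 rad/s and 2ζω_n = 12, so ζ = 12/(2·5.608) = 1.07.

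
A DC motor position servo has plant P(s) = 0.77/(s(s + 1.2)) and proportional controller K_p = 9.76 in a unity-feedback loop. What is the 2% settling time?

T_s ≈ 6.67 s

From 1 + K_pP(s) = 0: s² + 1.2s + 7.515 = 0 ⇒ ω_n = 2.741, ζ = 0.2189.
2% settling time T_s ≈ 4/(ζω_n) = 4/0.6 = 6.67 s.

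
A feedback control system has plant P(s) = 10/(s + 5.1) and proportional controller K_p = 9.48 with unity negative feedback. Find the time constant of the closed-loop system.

Closed-loop transfer function: T(s) = K_p·P(s)/(1 + K_p·P(s)) = 94.8/(s + 5.1 + 94.8) = 94.8/(s + 99.9).
Time constant τ = 1/99.9 = 0.01 s.

τ = 0.01 s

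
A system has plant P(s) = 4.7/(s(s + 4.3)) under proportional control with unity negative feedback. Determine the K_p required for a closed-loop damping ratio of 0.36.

K_p = 7.59

Closed-loop characteristic equation: s² + 4.3s + K_p·4.7 = 0.
So ω_n = √(4.7K_p) and 2ζω_n = 4.3, giving ζ = 4.3/(2√(4.7K_p)).
Setting ζ = 0.36: √(4.7K_p) = 4.3/(2·0.36) = 5.972, so K_p = 35.67/4.7 = 7.59.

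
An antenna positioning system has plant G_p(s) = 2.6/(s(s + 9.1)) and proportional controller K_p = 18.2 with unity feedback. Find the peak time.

T_p = 0.609 s

From 1 + K_pG_p(s) = 0: s² + 9.1s + 47.32 = 0 ⇒ ω_n = 6.879, ζ = 0.6614.
Damped frequency ω_d = ω_n√(1−ζ²) = 5.159 rad/s, so peak time T_p = π/ω_d = 0.609 s.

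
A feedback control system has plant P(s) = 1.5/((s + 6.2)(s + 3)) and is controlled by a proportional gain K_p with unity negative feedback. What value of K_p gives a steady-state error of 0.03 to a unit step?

K_p = 401

Steady-state error for a unit step on this type-0 loop is 1/(1 + K_p·P(0)).
P(0) = 0.08065. Require 1/(1 + K_p·0.08065) = 0.03, so 1 + 0.08065·K_p = 33.33.
K_p = (33.33 − 1)/0.08065 = 401.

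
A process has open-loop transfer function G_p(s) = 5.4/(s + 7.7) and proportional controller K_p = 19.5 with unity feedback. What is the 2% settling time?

Closed-loop transfer function: T(s) = K_p·G_p(s)/(1 + K_p·G_p(s)) = 105.3/(s + 7.7 + 105.3) = 105.3/(s + 113).
Time constant τ = 1/113 = 0.00885 s, so the 2% settling time is about 4τ = 0.0354 s.

T_s ≈ 0.0354 s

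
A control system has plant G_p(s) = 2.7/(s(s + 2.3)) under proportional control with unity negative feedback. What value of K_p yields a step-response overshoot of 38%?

K_p = 5.65

From %OS = 100·exp(−πζ/√(1−ζ²)) = 38%, ζ = −ln(0.38)/√(π²+ln²(0.38)) = 0.2943.
Characteristic equation s² + 2.3s + 2.7K_p = 0 gives ζ = 2.3/(2√(2.7K_p)).
Setting ζ = 0.2943: √(2.7K_p) = 2.3/(2·0.2943) = 3.907, so K_p = 15.26/2.7 = 5.65.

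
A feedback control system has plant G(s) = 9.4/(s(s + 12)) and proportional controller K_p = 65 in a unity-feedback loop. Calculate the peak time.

Closed-loop characteristic equation: s² + 12s + 611 = 0, so ω_n = 24.72 rad/s and ζ = 12/(2·24.72) = 0.2427.
Damped frequency ω_d = ω_n√(1−ζ²) = 23.98 rad/s, so peak time T_p = π/ω_d = 0.131 s.

T_p = 0.131 s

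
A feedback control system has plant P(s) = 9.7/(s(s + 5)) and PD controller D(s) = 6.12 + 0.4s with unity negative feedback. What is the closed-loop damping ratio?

Forward path: (6.12 + 0.4s)·9.7/(s(s+5)). The closed-loop characteristic equation is s² + (5 + 9.7·0.4)s + 9.7·6.12 = 0.
That is s² + 8.88s + 59.36 = 0, so ω_n = 7.705 rad/s and ζ = 8.88/(2·7.705) = 0.5763.

ζ = 0.576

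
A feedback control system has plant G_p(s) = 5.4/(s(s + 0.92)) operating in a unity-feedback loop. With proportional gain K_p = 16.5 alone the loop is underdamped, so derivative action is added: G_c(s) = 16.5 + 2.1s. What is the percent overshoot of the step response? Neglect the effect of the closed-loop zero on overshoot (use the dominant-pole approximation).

Forward path: (16.5 + 2.1s)·5.4/(s(s+0.92)). The closed-loop characteristic equation is s² + (0.92 + 5.4·2.1)s + 5.4·16.5 = 0.
That is s² + 12.26s + 89.1 = 0, so ω_n = 9.439 rad/s and ζ = 12.26/(2·9.439) = 0.6494.
%OS = 100·exp(−πζ/√(1−ζ²)) = 6.84%.

6.84%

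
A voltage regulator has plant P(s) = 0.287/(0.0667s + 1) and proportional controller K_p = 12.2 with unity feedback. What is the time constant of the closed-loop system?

Closed loop: T(s) = K_p·P/(1+K_p·P) = 3.501/(0.0667s + 1 + 3.501), with pole at s = −(1 + 3.501)/0.0667 = −67.49.
Closed-loop time constant τ = 1/67.49 = 0.0148 s.

τ = 0.0148 s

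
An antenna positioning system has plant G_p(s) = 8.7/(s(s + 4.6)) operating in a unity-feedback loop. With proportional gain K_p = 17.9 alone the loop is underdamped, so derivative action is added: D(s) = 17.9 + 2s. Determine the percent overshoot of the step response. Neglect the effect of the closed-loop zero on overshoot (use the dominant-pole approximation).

0.284%

Forward path: (17.9 + 2s)·8.7/(s(s+4.6)). The closed-loop characteristic equation is s² + (4.6 + 8.7·2)s + 8.7·17.9 = 0.
That is s² + 22s + 155.7 = 0, so ω_n = 12.48 rad/s and ζ = 22/(2·12.48) = 0.8815.
%OS = 100·exp(−πζ/√(1−ζ²)) = 0.284%.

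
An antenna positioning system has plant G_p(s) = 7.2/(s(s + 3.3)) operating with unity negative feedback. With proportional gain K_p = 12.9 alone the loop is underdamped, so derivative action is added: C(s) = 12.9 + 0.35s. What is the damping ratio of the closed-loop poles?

Forward path: (12.9 + 0.35s)·7.2/(s(s+3.3)). The closed-loop characteristic equation is s² + (3.3 + 7.2·0.35)s + 7.2·12.9 = 0.
That is s² + 5.82s + 92.88 = 0, so ω_n = 9.637 rad/s and ζ = 5.82/(2·9.637) = 0.3019.

ζ = 0.302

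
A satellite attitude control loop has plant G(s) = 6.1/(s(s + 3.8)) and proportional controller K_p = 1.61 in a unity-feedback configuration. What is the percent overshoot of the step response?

From 1 + K_pG(s) = 0: s² + 3.8s + 9.821 = 0 ⇒ ω_n = 3.134, ζ = 0.6063.
%OS = 100·exp(−πζ/√(1−ζ²)) = 100·exp(−π·0.6063/√0.6324) = 9.12%.

9.12%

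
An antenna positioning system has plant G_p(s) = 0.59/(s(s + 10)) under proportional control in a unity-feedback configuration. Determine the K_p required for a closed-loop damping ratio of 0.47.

Closed-loop characteristic equation: s² + 10s + K_p·0.59 = 0.
So ω_n = √(0.59K_p) and 2ζω_n = 10, giving ζ = 10/(2√(0.59K_p)).
Setting ζ = 0.47: √(0.59K_p) = 10/(2·0.47) = 10.64, so K_p = 113.2/0.59 = 192.

K_p = 192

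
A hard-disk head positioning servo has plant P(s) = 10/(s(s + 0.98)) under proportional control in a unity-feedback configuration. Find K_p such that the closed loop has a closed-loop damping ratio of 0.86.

K_p = 0.0325

Closed-loop characteristic equation: s² + 0.98s + K_p·10 = 0.
So ω_n = √(10K_p) and 2ζω_n = 0.98, giving ζ = 0.98/(2√(10K_p)).
Setting ζ = 0.86: √(10K_p) = 0.98/(2·0.86) = 0.5698, so K_p = 0.3246/10 = 0.0325.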